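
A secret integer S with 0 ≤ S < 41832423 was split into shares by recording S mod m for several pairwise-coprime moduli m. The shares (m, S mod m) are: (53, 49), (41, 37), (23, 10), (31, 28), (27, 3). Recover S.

The moduli are pairwise coprime; N = 53·41·23·31·27 = 41832423.
N/53 = 789291; 789291 ≡ 15 (mod 53); 15·46 ≡ 1, so inverse 46.
N/41 = 1020303; 1020303 ≡ 18 (mod 41); 18·16 ≡ 1, so inverse 16.
N/23 = 1818801; 1818801 ≡ 7 (mod 23); 7·10 ≡ 1, so inverse 10.
N/31 = 1349433; 1349433 ≡ 3 (mod 31); 3·21 ≡ 1, so inverse 21.
N/27 = 1549349; 1549349 ≡ 8 (mod 27); 8·17 ≡ 1, so inverse 17.
S ≡ 49·789291·46 + 37·1020303·16 + 10·1818801·10 + 28·1349433·21 + 3·1549349·17 = 3437444793.
3437444793 mod 41832423 = 7186107.

7186107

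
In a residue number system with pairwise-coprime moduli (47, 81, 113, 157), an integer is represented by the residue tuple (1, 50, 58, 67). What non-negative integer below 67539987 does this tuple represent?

The moduli are pairwise coprime; N = 47·81·113·157 = 67539987.
N/47 = 1437021; 1437021 ≡ 43 (mod 47); 43·35 ≡ 1, so inverse 35.
N/81 = 833827; 833827 ≡ 13 (mod 81); 13·25 ≡ 1, so inverse 25.
N/113 = 597699; 597699 ≡ 42 (mod 113); 42·35 ≡ 1, so inverse 35.
N/157 = 430191; 430191 ≡ 11 (mod 157); 11·100 ≡ 1, so inverse 100.
x ≡ 1·1437021·35 + 50·833827·25 + 58·597699·35 + 67·430191·100 = 5188188155.
5188188155 mod 67539987 = 55149143.

55149143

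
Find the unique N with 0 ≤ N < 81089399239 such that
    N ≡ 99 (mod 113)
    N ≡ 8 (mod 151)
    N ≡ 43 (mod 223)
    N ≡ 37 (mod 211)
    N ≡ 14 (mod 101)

7595789248

Combine the congruences pairwise.
From N ≡ 99 (mod 113) write N = 99 + 113t. Substituting into N ≡ 8 (mod 151) gives 113t ≡ 60 (mod 151), and since 113⁻¹ ≡ 147 (mod 151), t ≡ 62. Hence N ≡ 99 + 113·62 = 7105 (mod 17063).
From N ≡ 7105 (mod 17063) write N = 7105 + 17063t. Substituting into N ≡ 43 (mod 223) gives 17063t ≡ 74 (mod 223), and since 115⁻¹ ≡ 64 (mod 223), t ≡ 53. Hence N ≡ 7105 + 17063·53 = 911444 (mod 3805049).
From N ≡ 911444 (mod 3805049) write N = 911444 + 3805049t. Substituting into N ≡ 37 (mod 211) gives 3805049t ≡ 113 (mod 211), and since 86⁻¹ ≡ 27 (mod 211), t ≡ 97. Hence N ≡ 911444 + 3805049·97 = 370001197 (mod 802865339).
From N ≡ 370001197 (mod 802865339) write N = 370001197 + 802865339t. Substituting into N ≡ 14 (mod 101) gives 802865339t ≡ 96 (mod 101), and since 78⁻¹ ≡ 79 (mod 101), t ≡ 9. Hence N ≡ 370001197 + 802865339·9 = 7595789248 (mod 81089399239).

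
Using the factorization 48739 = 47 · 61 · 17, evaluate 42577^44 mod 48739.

Mod 47: 42577 ≡ 42; 42^44 ≡ 32 (mod 47).
Mod 61: 42577 ≡ 60; 60^44 ≡ 1 (mod 61).
Mod 17: 42577 ≡ 9; by Fermat, exponent reduces to 44 mod 16 = 12; 9^12 ≡ 16 (mod 17).
Combine by CRT: x ≡ 32 (mod 47), x ≡ 1 (mod 61), x ≡ 16 (mod 17) ⇒ x ≡ 44165 (mod 48739).

44165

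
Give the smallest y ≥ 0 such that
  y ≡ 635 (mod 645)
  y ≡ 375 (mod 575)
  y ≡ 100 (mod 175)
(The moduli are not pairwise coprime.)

337325

gcd(645, 575) = 5 and 5 | (375 − 635), so the pair is consistent; merging gives y ≡ 40625 (mod 74175), where 74175 = lcm(645, 575).
gcd(74175, 175) = 25 and 25 | (100 − 40625), so the pair is consistent; merging gives y ≡ 337325 (mod 519225), where 519225 = lcm(74175, 175).
The solution is unique modulo lcm(645, 575, 175) = 519225.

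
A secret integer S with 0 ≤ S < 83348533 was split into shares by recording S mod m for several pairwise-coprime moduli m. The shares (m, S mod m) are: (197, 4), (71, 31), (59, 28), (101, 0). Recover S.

53944908

From S ≡ 4 (mod 197) write S = 4 + 197t. Substituting into S ≡ 31 (mod 71) gives 197t ≡ 27 (mod 71), and since 55⁻¹ ≡ 31 (mod 71), t ≡ 56. Hence S ≡ 4 + 197·56 = 11036 (mod 13987).
From S ≡ 11036 (mod 13987) write S = 11036 + 13987t. Substituting into S ≡ 28 (mod 59) gives 13987t ≡ 25 (mod 59), and since 4⁻¹ ≡ 15 (mod 59), t ≡ 21. Hence S ≡ 11036 + 13987·21 = 304763 (mod 825233).
From S ≡ 304763 (mod 825233) write S = 304763 + 825233t. Substituting into S ≡ 0 (mod 101) gives 825233t ≡ 55 (mod 101), and since 63⁻¹ ≡ 93 (mod 101), t ≡ 65. Hence S ≡ 304763 + 825233·65 = 53944908 (mod 83348533).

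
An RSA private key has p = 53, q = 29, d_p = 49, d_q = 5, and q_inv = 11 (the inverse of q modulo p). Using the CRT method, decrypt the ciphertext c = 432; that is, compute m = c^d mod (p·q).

1004

m₁ = c^(d_p) mod p: c ≡ 8 (mod 53), and 8^49 mod 53 = 50.
m₂ = c^(d_q) mod q: c ≡ 26 (mod 29), and 26^5 mod 29 = 18.
h = q_inv·(m₁ − m₂) mod p = 11·(50 − 18) mod 53 = 34.
m = m₂ + h·q = 18 + 34·29 = 1004.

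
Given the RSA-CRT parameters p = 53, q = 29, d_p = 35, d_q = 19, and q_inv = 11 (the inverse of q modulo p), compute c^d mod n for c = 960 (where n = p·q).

m₁ = c^(d_p) mod p: c ≡ 6 (mod 53), and 6^35 mod 53 = 11.
m₂ = c^(d_q) mod q: c ≡ 3 (mod 29), and 3^19 mod 29 = 18.
h = q_inv·(m₁ − m₂) mod p = 11·(11 − 18) mod 53 = 29.
m = m₂ + h·q = 18 + 29·29 = 859.

859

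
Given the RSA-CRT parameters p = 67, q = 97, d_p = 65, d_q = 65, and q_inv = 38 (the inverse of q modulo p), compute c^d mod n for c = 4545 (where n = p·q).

1547

m₁ = c^(d_p) mod p: c ≡ 56 (mod 67), and 56^65 mod 67 = 6.
m₂ = c^(d_q) mod q: c ≡ 83 (mod 97), and 83^65 mod 97 = 92.
h = q_inv·(m₁ − m₂) mod p = 38·(6 − 92) mod 67 = 15.
m = m₂ + h·q = 92 + 15·97 = 1547.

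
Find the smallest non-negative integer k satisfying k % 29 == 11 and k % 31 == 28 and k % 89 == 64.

The moduli are pairwise coprime; N = 29·31·89 = 80011.
N/29 = 2759; 2759 ≡ 4 (mod 29); 4·22 ≡ 1, so inverse 22.
N/31 = 2581; 2581 ≡ 8 (mod 31); 8·4 ≡ 1, so inverse 4.
N/89 = 899; 899 ≡ 9 (mod 89); 9·10 ≡ 1, so inverse 10.
k ≡ 11·2759·22 + 28·2581·4 + 64·899·10 = 1532110.
1532110 mod 80011 = 11901.

11901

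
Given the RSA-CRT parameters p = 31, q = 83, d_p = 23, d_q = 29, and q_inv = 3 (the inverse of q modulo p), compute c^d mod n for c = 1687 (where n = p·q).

m₁ = c^(d_p) mod p: c ≡ 13 (mod 31), and 13^23 mod 31 = 24.
m₂ = c^(d_q) mod q: c ≡ 27 (mod 83), and 27^29 mod 83 = 77.
h = q_inv·(m₁ − m₂) mod p = 3·(24 − 77) mod 31 = 27.
m = m₂ + h·q = 77 + 27·83 = 2318.

2318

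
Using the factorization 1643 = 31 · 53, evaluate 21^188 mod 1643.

758

Mod 31: 21 ≡ 21; by Fermat, exponent reduces to 188 mod 30 = 8; 21^8 ≡ 14 (mod 31).
Mod 53: 21 ≡ 21; by Fermat, exponent reduces to 188 mod 52 = 32; 21^32 ≡ 16 (mod 53).
Combine by CRT: x ≡ 14 (mod 31), x ≡ 16 (mod 53) ⇒ x ≡ 758 (mod 1643).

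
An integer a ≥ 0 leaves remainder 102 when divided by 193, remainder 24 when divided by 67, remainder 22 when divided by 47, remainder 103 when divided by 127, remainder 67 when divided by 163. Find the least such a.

11550019675

The moduli are pairwise coprime; N = 193·67·47·127·163 = 12581177657.
N/193 = 65187449; 65187449 ≡ 155 (mod 193); 155·66 ≡ 1, so inverse 66.
N/67 = 187778771; 187778771 ≡ 15 (mod 67); 15·9 ≡ 1, so inverse 9.
N/47 = 267684631; 267684631 ≡ 32 (mod 47); 32·25 ≡ 1, so inverse 25.
N/127 = 99064391; 99064391 ≡ 73 (mod 127); 73·87 ≡ 1, so inverse 87.
N/163 = 77185139; 77185139 ≡ 75 (mod 163); 75·50 ≡ 1, so inverse 50.
a ≡ 102·65187449·66 + 24·187778771·9 + 22·267684631·25 + 103·99064391·87 + 67·77185139·50 = 1772914891655.
1772914891655 mod 12581177657 = 11550019675.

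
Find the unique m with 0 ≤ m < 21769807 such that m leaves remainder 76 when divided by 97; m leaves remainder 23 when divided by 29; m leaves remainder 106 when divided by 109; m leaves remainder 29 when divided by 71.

3346188

Combine the congruences pairwise.
From m ≡ 76 (mod 97) write m = 76 + 97t. Substituting into m ≡ 23 (mod 29) gives 97t ≡ 5 (mod 29), and since 10⁻¹ ≡ 3 (mod 29), t ≡ 15. Hence m ≡ 76 + 97·15 = 1531 (mod 2813).
From m ≡ 1531 (mod 2813) write m = 1531 + 2813t. Substituting into m ≡ 106 (mod 109) gives 2813t ≡ 101 (mod 109), and since 88⁻¹ ≡ 83 (mod 109), t ≡ 99. Hence m ≡ 1531 + 2813·99 = 280018 (mod 306617).
From m ≡ 280018 (mod 306617) write m = 280018 + 306617t. Substituting into m ≡ 29 (mod 71) gives 306617t ≡ 35 (mod 71), and since 39⁻¹ ≡ 51 (mod 71), t ≡ 10. Hence m ≡ 280018 + 306617·10 = 3346188 (mod 21769807).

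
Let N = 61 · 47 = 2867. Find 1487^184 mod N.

95

Mod 61: 1487 ≡ 23; by Fermat, exponent reduces to 184 mod 60 = 4; 23^4 ≡ 34 (mod 61).
Mod 47: 1487 ≡ 30; since 46 | 184, by Fermat 30^184 ≡ 1 (mod 47).
Combine by CRT: x ≡ 34 (mod 61), x ≡ 1 (mod 47) ⇒ x ≡ 95 (mod 2867).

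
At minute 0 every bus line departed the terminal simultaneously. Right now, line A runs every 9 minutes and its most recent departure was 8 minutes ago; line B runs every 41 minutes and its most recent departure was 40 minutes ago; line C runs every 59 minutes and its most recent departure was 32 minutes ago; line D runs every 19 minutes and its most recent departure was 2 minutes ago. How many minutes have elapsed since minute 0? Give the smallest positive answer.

Combine the congruences pairwise.
From t ≡ 8 (mod 9) write t = 8 + 9s. Substituting into t ≡ 40 (mod 41) gives 9s ≡ 32 (mod 41), and since 9⁻¹ ≡ 32 (mod 41), s ≡ 40. Hence t ≡ 8 + 9·40 = 368 (mod 369).
From t ≡ 368 (mod 369) write t = 368 + 369s. Substituting into t ≡ 32 (mod 59) gives 369s ≡ 18 (mod 59), and since 15⁻¹ ≡ 4 (mod 59), s ≡ 13. Hence t ≡ 368 + 369·13 = 5165 (mod 21771).
From t ≡ 5165 (mod 21771) write t = 5165 + 21771s. Substituting into t ≡ 2 (mod 19) gives 21771s ≡ 5 (mod 19), and since 16⁻¹ ≡ 6 (mod 19), s ≡ 11. Hence t ≡ 5165 + 21771·11 = 244646 (mod 413649).

244646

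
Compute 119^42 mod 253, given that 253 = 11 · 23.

59

Mod 11: 119 ≡ 9; by Fermat, exponent reduces to 42 mod 10 = 2; 9^2 ≡ 4 (mod 11).
Mod 23: 119 ≡ 4; by Fermat, exponent reduces to 42 mod 22 = 20; 4^20 ≡ 13 (mod 23).
Combine by CRT: x ≡ 4 (mod 11), x ≡ 13 (mod 23) ⇒ x ≡ 59 (mod 253).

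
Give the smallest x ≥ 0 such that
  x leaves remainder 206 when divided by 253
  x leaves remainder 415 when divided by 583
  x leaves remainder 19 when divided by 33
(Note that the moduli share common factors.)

gcd(253, 583) = 11 and 11 | (415 − 206), so the pair is consistent; merging gives x ≡ 10326 (mod 13409), where 13409 = lcm(253, 583).
gcd(13409, 33) = 11 and 11 | (19 − 10326), so the pair is consistent; merging gives x ≡ 37144 (mod 40227), where 40227 = lcm(13409, 33).
The solution is unique modulo lcm(253, 583, 33) = 40227.

37144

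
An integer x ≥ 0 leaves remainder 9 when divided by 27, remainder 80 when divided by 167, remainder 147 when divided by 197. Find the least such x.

176265

Combine the congruences pairwise.
From x ≡ 9 (mod 27) write x = 9 + 27t. Substituting into x ≡ 80 (mod 167) gives 27t ≡ 71 (mod 167), and since 27⁻¹ ≡ 99 (mod 167), t ≡ 15. Hence x ≡ 9 + 27·15 = 414 (mod 4509).
From x ≡ 414 (mod 4509) write x = 414 + 4509t. Substituting into x ≡ 147 (mod 197) gives 4509t ≡ 127 (mod 197), and since 175⁻¹ ≡ 188 (mod 197), t ≡ 39. Hence x ≡ 414 + 4509·39 = 176265 (mod 888273).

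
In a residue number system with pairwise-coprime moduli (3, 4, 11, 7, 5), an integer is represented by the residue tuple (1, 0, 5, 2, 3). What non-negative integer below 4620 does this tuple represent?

The moduli are pairwise coprime; N = 3·4·11·7·5 = 4620.
N/3 = 1540; 1540 ≡ 1 (mod 3), inverse 1.
N/4 = 1155; 1155 ≡ 3 (mod 4); 3·3 ≡ 1, so inverse 3.
N/11 = 420; 420 ≡ 2 (mod 11); 2·6 ≡ 1, so inverse 6.
N/7 = 660; 660 ≡ 2 (mod 7); 2·4 ≡ 1, so inverse 4.
N/5 = 924; 924 ≡ 4 (mod 5); 4·4 ≡ 1, so inverse 4.
x ≡ 1·1540·1 + 0·1155·3 + 5·420·6 + 2·660·4 + 3·924·4 = 30508.
30508 mod 4620 = 2788.

2788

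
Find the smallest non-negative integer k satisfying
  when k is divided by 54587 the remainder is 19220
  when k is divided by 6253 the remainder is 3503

gcd(54587, 6253) = 169 and 169 | (3503 − 19220), so the pair is consistent; merging gives k ≡ 728851 (mod 2019719), where 2019719 = lcm(54587, 6253).
The solution is unique modulo lcm(54587, 6253) = 2019719.

728851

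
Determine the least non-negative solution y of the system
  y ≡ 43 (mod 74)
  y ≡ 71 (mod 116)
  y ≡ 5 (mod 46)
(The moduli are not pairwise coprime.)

gcd(74, 116) = 2 and 2 | (71 − 43), so the pair is consistent; merging gives y ≡ 2855 (mod 4292), where 4292 = lcm(74, 116).
gcd(4292, 46) = 2 and 2 | (5 − 2855), so the pair is consistent; merging gives y ≡ 45775 (mod 98716), where 98716 = lcm(4292, 46).
The solution is unique modulo lcm(74, 116, 46) = 98716.

45775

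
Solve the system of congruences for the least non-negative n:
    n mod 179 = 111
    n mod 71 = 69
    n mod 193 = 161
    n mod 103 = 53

148245584

The moduli are pairwise coprime; M = 179·71·193·103 = 252642211.
M/179 = 1411409; 1411409 ≡ 173 (mod 179); 173·149 ≡ 1, so inverse 149.
M/71 = 3558341; 3558341 ≡ 34 (mod 71); 34·23 ≡ 1, so inverse 23.
M/193 = 1309027; 1309027 ≡ 101 (mod 193); 101·86 ≡ 1, so inverse 86.
M/103 = 2452837; 2452837 ≡ 98 (mod 103); 98·41 ≡ 1, so inverse 41.
n ≡ 111·1411409·149 + 69·3558341·23 + 161·1309027·86 + 53·2452837·41 = 52445183261.
52445183261 mod 252642211 = 148245584.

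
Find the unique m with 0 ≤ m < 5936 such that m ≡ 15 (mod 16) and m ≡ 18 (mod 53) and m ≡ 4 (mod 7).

The moduli are pairwise coprime; N = 16·53·7 = 5936.
N/16 = 371; 371 ≡ 3 (mod 16); 3·11 ≡ 1, so inverse 11.
N/53 = 112; 112 ≡ 6 (mod 53); 6·9 ≡ 1, so inverse 9.
N/7 = 848; 848 ≡ 1 (mod 7), inverse 1.
m ≡ 15·371·11 + 18·112·9 + 4·848·1 = 82751.
82751 mod 5936 = 5583.

5583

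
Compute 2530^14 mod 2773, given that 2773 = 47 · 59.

Mod 47: 2530 ≡ 39; 39^14 ≡ 3 (mod 47).
Mod 59: 2530 ≡ 52; 52^14 ≡ 28 (mod 59).
Combine by CRT: x ≡ 3 (mod 47), x ≡ 28 (mod 59) ⇒ x ≡ 2447 (mod 2773).

2447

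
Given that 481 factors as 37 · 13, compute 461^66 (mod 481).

Mod 37: 461 ≡ 17; by Fermat, exponent reduces to 66 mod 36 = 30; 17^30 ≡ 11 (mod 37).
Mod 13: 461 ≡ 6; by Fermat, exponent reduces to 66 mod 12 = 6; 6^6 ≡ 12 (mod 13).
Combine by CRT: x ≡ 11 (mod 37), x ≡ 12 (mod 13) ⇒ x ≡ 233 (mod 481).

233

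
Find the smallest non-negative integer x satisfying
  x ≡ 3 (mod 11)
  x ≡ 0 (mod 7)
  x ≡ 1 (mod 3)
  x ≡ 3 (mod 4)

91

The moduli are pairwise coprime; N = 11·7·3·4 = 924.
N/11 = 84; 84 ≡ 7 (mod 11); 7·8 ≡ 1, so inverse 8.
N/7 = 132; 132 ≡ 6 (mod 7); 6·6 ≡ 1, so inverse 6.
N/3 = 308; 308 ≡ 2 (mod 3); 2·2 ≡ 1, so inverse 2.
N/4 = 231; 231 ≡ 3 (mod 4); 3·3 ≡ 1, so inverse 3.
x ≡ 3·84·8 + 0·132·6 + 1·308·2 + 3·231·3 = 4711.
4711 mod 924 = 91.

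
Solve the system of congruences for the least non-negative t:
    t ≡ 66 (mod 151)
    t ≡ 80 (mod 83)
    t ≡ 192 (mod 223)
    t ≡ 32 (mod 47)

The moduli are pairwise coprime; N = 151·83·223·47 = 131358373.
N/151 = 869923; 869923 ≡ 12 (mod 151); 12·63 ≡ 1, so inverse 63.
N/83 = 1582631; 1582631 ≡ 70 (mod 83); 70·51 ≡ 1, so inverse 51.
N/223 = 589051; 589051 ≡ 108 (mod 223); 108·159 ≡ 1, so inverse 159.
N/47 = 2794859; 2794859 ≡ 4 (mod 47); 4·12 ≡ 1, so inverse 12.
t ≡ 66·869923·63 + 80·1582631·51 + 192·589051·159 + 32·2794859·12 = 29130049098.
29130049098 mod 131358373 = 99848665.

99848665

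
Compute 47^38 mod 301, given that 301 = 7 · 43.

193

Mod 7: 47 ≡ 5; by Fermat, exponent reduces to 38 mod 6 = 2; 5^2 ≡ 4 (mod 7).
Mod 43: 47 ≡ 4; 4^38 ≡ 21 (mod 43).
Combine by CRT: x ≡ 4 (mod 7), x ≡ 21 (mod 43) ⇒ x ≡ 193 (mod 301).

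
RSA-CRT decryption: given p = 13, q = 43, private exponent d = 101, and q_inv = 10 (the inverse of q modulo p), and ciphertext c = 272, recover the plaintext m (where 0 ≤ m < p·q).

d_p = d mod (p−1) = 101 mod 12 = 5; d_q = d mod (q−1) = 17.
m₁ = c^(d_p) mod p: c ≡ 12 (mod 13), and 12^5 mod 13 = 12.
m₂ = c^(d_q) mod q: c ≡ 14 (mod 43), and 14^17 mod 43 = 38.
h = q_inv·(m₁ − m₂) mod p = 10·(12 − 38) mod 13 = 0.
m = m₂ + h·q = 38 + 0·43 = 38.

38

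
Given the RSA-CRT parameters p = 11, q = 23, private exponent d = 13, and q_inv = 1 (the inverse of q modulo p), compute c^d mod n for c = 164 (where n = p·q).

32

d_p = d mod (p−1) = 13 mod 10 = 3; d_q = d mod (q−1) = 13.
m₁ = c^(d_p) mod p: c ≡ 10 (mod 11), and 10^3 mod 11 = 10.
m₂ = c^(d_q) mod q: c ≡ 3 (mod 23), and 3^13 mod 23 = 9.
h = q_inv·(m₁ − m₂) mod p = 1·(10 − 9) mod 11 = 1.
m = m₂ + h·q = 9 + 1·23 = 32.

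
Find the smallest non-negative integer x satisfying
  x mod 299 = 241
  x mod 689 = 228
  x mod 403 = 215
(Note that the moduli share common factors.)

gcd(299, 689) = 13 and 13 | (228 − 241), so the pair is consistent; merging gives x ≡ 7118 (mod 15847), where 15847 = lcm(299, 689).
gcd(15847, 403) = 13 and 13 | (215 − 7118), so the pair is consistent; merging gives x ≡ 197282 (mod 491257), where 491257 = lcm(15847, 403).
The solution is unique modulo lcm(299, 689, 403) = 491257.

197282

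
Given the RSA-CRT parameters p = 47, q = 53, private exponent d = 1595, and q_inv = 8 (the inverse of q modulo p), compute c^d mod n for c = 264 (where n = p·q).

1960

d_p = d mod (p−1) = 1595 mod 46 = 31; d_q = d mod (q−1) = 35.
m₁ = c^(d_p) mod p: c ≡ 29 (mod 47), and 29^31 mod 47 = 33.
m₂ = c^(d_q) mod q: c ≡ 52 (mod 53), and 52^35 mod 53 = 52.
h = q_inv·(m₁ − m₂) mod p = 8·(33 − 52) mod 47 = 36.
m = m₂ + h·q = 52 + 36·53 = 1960.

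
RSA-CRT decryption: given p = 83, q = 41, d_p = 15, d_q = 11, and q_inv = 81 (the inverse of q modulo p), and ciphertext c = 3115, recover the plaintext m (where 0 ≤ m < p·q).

2582

m₁ = c^(d_p) mod p: c ≡ 44 (mod 83), and 44^15 mod 83 = 9.
m₂ = c^(d_q) mod q: c ≡ 40 (mod 41), and 40^11 mod 41 = 40.
h = q_inv·(m₁ − m₂) mod p = 81·(9 − 40) mod 83 = 62.
m = m₂ + h·q = 40 + 62·41 = 2582.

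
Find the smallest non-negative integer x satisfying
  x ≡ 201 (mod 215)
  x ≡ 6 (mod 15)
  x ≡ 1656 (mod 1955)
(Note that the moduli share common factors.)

gcd(215, 15) = 5 and 5 | (6 − 201), so the pair is consistent; merging gives x ≡ 201 (mod 645), where 645 = lcm(215, 15).
gcd(645, 1955) = 5 and 5 | (1656 − 201), so the pair is consistent; merging gives x ≡ 48576 (mod 252195), where 252195 = lcm(645, 1955).
The solution is unique modulo lcm(215, 15, 1955) = 252195.

48576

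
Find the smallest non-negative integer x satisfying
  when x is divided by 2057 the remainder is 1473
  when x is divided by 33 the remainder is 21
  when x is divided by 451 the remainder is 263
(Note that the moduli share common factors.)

248313

gcd(2057, 33) = 11 and 11 | (21 − 1473), so the pair is consistent; merging gives x ≡ 1473 (mod 6171), where 6171 = lcm(2057, 33).
gcd(6171, 451) = 11 and 11 | (263 − 1473), so the pair is consistent; merging gives x ≡ 248313 (mod 253011), where 253011 = lcm(6171, 451).
The solution is unique modulo lcm(2057, 33, 451) = 253011.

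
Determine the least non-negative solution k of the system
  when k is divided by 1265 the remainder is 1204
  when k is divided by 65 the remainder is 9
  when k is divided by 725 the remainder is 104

1411679

gcd(1265, 65) = 5 and 5 | (9 − 1204), so the pair is consistent; merging gives k ≡ 13854 (mod 16445), where 16445 = lcm(1265, 65).
gcd(16445, 725) = 5 and 5 | (104 − 13854), so the pair is consistent; merging gives k ≡ 1411679 (mod 2384525), where 2384525 = lcm(16445, 725).
The solution is unique modulo lcm(1265, 65, 725) = 2384525.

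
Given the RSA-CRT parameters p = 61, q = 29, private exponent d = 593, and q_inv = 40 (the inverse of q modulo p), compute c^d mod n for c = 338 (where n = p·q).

1761

d_p = d mod (p−1) = 593 mod 60 = 53; d_q = d mod (q−1) = 5.
m₁ = c^(d_p) mod p: c ≡ 33 (mod 61), and 33^53 mod 61 = 53.
m₂ = c^(d_q) mod q: c ≡ 19 (mod 29), and 19^5 mod 29 = 21.
h = q_inv·(m₁ − m₂) mod p = 40·(53 − 21) mod 61 = 60.
m = m₂ + h·q = 21 + 60·29 = 1761.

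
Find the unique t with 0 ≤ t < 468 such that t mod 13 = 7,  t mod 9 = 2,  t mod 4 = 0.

Combine the congruences pairwise.
From t ≡ 7 (mod 13) write t = 7 + 13s. Substituting into t ≡ 2 (mod 9) gives 13s ≡ 4 (mod 9), and since 4⁻¹ ≡ 7 (mod 9), s ≡ 1. Hence t ≡ 7 + 13·1 = 20 (mod 117).
From t ≡ 20 (mod 117) write t = 20 + 117s. Substituting into t ≡ 0 (mod 4) gives 117s ≡ 0 (mod 4), and since 1⁻¹ ≡ 1 (mod 4), s ≡ 0. Hence t ≡ 20 + 117·0 = 20 (mod 468).

20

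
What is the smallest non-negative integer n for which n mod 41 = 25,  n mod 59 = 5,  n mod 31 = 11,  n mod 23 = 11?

The moduli are pairwise coprime; M = 41·59·31·23 = 1724747.
M/41 = 42067; 42067 ≡ 1 (mod 41), inverse 1.
M/59 = 29233; 29233 ≡ 28 (mod 59); 28·19 ≡ 1, so inverse 19.
M/31 = 55637; 55637 ≡ 23 (mod 31); 23·27 ≡ 1, so inverse 27.
M/23 = 74989; 74989 ≡ 9 (mod 23); 9·18 ≡ 1, so inverse 18.
n ≡ 25·42067·1 + 5·29233·19 + 11·55637·27 + 11·74989·18 = 35200821.
35200821 mod 1724747 = 705881.

705881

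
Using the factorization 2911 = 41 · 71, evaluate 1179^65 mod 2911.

2008

Mod 41: 1179 ≡ 31; by Fermat, exponent reduces to 65 mod 40 = 25; 31^25 ≡ 40 (mod 41).
Mod 71: 1179 ≡ 43; 43^65 ≡ 20 (mod 71).
Combine by CRT: x ≡ 40 (mod 41), x ≡ 20 (mod 71) ⇒ x ≡ 2008 (mod 2911).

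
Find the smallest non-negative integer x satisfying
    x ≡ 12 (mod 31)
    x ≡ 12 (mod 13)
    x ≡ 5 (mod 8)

1221

From x ≡ 12 (mod 31) write x = 12 + 31t. Substituting into x ≡ 12 (mod 13) gives 31t ≡ 0 (mod 13), and since 5⁻¹ ≡ 8 (mod 13), t ≡ 0. Hence x ≡ 12 + 31·0 = 12 (mod 403).
From x ≡ 12 (mod 403) write x = 12 + 403t. Substituting into x ≡ 5 (mod 8) gives 403t ≡ 1 (mod 8), and since 3⁻¹ ≡ 3 (mod 8), t ≡ 3. Hence x ≡ 12 + 403·3 = 1221 (mod 3224).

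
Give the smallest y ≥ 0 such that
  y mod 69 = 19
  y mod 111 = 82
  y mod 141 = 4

gcd(69, 111) = 3 and 3 | (82 − 19), so the pair is consistent; merging gives y ≡ 1192 (mod 2553), where 2553 = lcm(69, 111).
gcd(2553, 141) = 3 and 3 | (4 − 1192), so the pair is consistent; merging gives y ≡ 110971 (mod 119991), where 119991 = lcm(2553, 141).
The solution is unique modulo lcm(69, 111, 141) = 119991.

110971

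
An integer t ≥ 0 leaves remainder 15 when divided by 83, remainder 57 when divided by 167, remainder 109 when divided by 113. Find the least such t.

From t ≡ 15 (mod 83) write t = 15 + 83s. Substituting into t ≡ 57 (mod 167) gives 83s ≡ 42 (mod 167), and since 83⁻¹ ≡ 165 (mod 167), s ≡ 83. Hence t ≡ 15 + 83·83 = 6904 (mod 13861).
From t ≡ 6904 (mod 13861) write t = 6904 + 13861s. Substituting into t ≡ 109 (mod 113) gives 13861s ≡ 98 (mod 113), and since 75⁻¹ ≡ 110 (mod 113), s ≡ 45. Hence t ≡ 6904 + 13861·45 = 630649 (mod 1566293).

630649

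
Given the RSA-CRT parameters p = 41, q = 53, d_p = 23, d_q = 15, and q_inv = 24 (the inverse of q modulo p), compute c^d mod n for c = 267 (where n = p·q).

1922

m₁ = c^(d_p) mod p: c ≡ 21 (mod 41), and 21^23 mod 41 = 36.
m₂ = c^(d_q) mod q: c ≡ 2 (mod 53), and 2^15 mod 53 = 14.
h = q_inv·(m₁ − m₂) mod p = 24·(36 − 14) mod 41 = 36.
m = m₂ + h·q = 14 + 36·53 = 1922.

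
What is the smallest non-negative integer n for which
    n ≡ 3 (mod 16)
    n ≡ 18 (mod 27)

99

From n ≡ 3 (mod 16) write n = 3 + 16t. Substituting into n ≡ 18 (mod 27) gives 16t ≡ 15 (mod 27), and since 16⁻¹ ≡ 22 (mod 27), t ≡ 6. Hence n ≡ 3 + 16·6 = 99 (mod 432).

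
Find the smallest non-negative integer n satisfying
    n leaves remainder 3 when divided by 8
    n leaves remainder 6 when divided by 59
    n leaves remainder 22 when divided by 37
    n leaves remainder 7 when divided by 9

The moduli are pairwise coprime; M = 8·59·37·9 = 157176.
M/8 = 19647; 19647 ≡ 7 (mod 8); 7·7 ≡ 1, so inverse 7.
M/59 = 2664; 2664 ≡ 9 (mod 59); 9·46 ≡ 1, so inverse 46.
M/37 = 4248; 4248 ≡ 30 (mod 37); 30·21 ≡ 1, so inverse 21.
M/9 = 17464; 17464 ≡ 4 (mod 9); 4·7 ≡ 1, so inverse 7.
n ≡ 3·19647·7 + 6·2664·46 + 22·4248·21 + 7·17464·7 = 3966163.
3966163 mod 157176 = 36763.

36763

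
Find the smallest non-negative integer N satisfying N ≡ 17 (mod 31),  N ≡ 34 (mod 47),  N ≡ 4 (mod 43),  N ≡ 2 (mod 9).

431165

The moduli are pairwise coprime; M = 31·47·43·9 = 563859.
M/31 = 18189; 18189 ≡ 23 (mod 31); 23·27 ≡ 1, so inverse 27.
M/47 = 11997; 11997 ≡ 12 (mod 47); 12·4 ≡ 1, so inverse 4.
M/43 = 13113; 13113 ≡ 41 (mod 43); 41·21 ≡ 1, so inverse 21.
M/9 = 62651; 62651 ≡ 2 (mod 9); 2·5 ≡ 1, so inverse 5.
N ≡ 17·18189·27 + 34·11997·4 + 4·13113·21 + 2·62651·5 = 11708345.
11708345 mod 563859 = 431165.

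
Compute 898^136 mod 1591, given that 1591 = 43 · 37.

454

Mod 43: 898 ≡ 38; by Fermat, exponent reduces to 136 mod 42 = 10; 38^10 ≡ 24 (mod 43).
Mod 37: 898 ≡ 10; by Fermat, exponent reduces to 136 mod 36 = 28; 10^28 ≡ 10 (mod 37).
Combine by CRT: x ≡ 24 (mod 43), x ≡ 10 (mod 37) ⇒ x ≡ 454 (mod 1591).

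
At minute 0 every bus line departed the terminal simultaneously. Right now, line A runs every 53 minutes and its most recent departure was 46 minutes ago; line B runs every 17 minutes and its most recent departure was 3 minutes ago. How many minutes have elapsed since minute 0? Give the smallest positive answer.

258

From t ≡ 46 (mod 53) write t = 46 + 53s. Substituting into t ≡ 3 (mod 17) gives 53s ≡ 8 (mod 17), and since 2⁻¹ ≡ 9 (mod 17), s ≡ 4. Hence t ≡ 46 + 53·4 = 258 (mod 901).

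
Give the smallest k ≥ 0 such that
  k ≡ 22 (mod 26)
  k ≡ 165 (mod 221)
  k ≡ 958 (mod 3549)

gcd(26, 221) = 13 and 13 | (165 − 22), so the pair is consistent; merging gives k ≡ 386 (mod 442), where 442 = lcm(26, 221).
gcd(442, 3549) = 13 and 13 | (958 − 386), so the pair is consistent; merging gives k ≡ 86134 (mod 120666), where 120666 = lcm(442, 3549).
The solution is unique modulo lcm(26, 221, 3549) = 120666.

86134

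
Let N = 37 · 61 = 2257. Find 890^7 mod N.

Mod 37: 890 ≡ 2; 2^7 ≡ 17 (mod 37).
Mod 61: 890 ≡ 36; 36^7 ≡ 49 (mod 61).
Combine by CRT: x ≡ 17 (mod 37), x ≡ 49 (mod 61) ⇒ x ≡ 720 (mod 2257).

720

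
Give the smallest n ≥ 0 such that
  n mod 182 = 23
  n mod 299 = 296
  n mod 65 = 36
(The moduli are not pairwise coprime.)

gcd(182, 299) = 13 and 13 | (296 − 23), so the pair is consistent; merging gives n ≡ 2389 (mod 4186), where 4186 = lcm(182, 299).
gcd(4186, 65) = 13 and 13 | (36 − 2389), so the pair is consistent; merging gives n ≡ 10761 (mod 20930), where 20930 = lcm(4186, 65).
The solution is unique modulo lcm(182, 299, 65) = 20930.

10761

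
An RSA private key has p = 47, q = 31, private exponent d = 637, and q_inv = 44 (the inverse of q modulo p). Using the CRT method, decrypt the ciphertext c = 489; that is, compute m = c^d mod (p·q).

d_p = d mod (p−1) = 637 mod 46 = 39; d_q = d mod (q−1) = 7.
m₁ = c^(d_p) mod p: c ≡ 19 (mod 47), and 19^39 mod 47 = 11.
m₂ = c^(d_q) mod q: c ≡ 24 (mod 31), and 24^7 mod 31 = 3.
h = q_inv·(m₁ − m₂) mod p = 44·(11 − 3) mod 47 = 23.
m = m₂ + h·q = 3 + 23·31 = 716.

716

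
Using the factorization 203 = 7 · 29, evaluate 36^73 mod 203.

169

Mod 7: 36 ≡ 1; by Fermat, exponent reduces to 73 mod 6 = 1; 1^1 ≡ 1 (mod 7).
Mod 29: 36 ≡ 7; by Fermat, exponent reduces to 73 mod 28 = 17; 7^17 ≡ 24 (mod 29).
Combine by CRT: x ≡ 1 (mod 7), x ≡ 24 (mod 29) ⇒ x ≡ 169 (mod 203).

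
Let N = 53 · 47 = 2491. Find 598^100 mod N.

1447

Mod 53: 598 ≡ 15; by Fermat, exponent reduces to 100 mod 52 = 48; 15^48 ≡ 16 (mod 53).
Mod 47: 598 ≡ 34; by Fermat, exponent reduces to 100 mod 46 = 8; 34^8 ≡ 37 (mod 47).
Combine by CRT: x ≡ 16 (mod 53), x ≡ 37 (mod 47) ⇒ x ≡ 1447 (mod 2491).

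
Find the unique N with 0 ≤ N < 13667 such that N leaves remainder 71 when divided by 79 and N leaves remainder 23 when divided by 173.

From N ≡ 71 (mod 79) write N = 71 + 79t. Substituting into N ≡ 23 (mod 173) gives 79t ≡ 125 (mod 173), and since 79⁻¹ ≡ 46 (mod 173), t ≡ 41. Hence N ≡ 71 + 79·41 = 3310 (mod 13667).

3310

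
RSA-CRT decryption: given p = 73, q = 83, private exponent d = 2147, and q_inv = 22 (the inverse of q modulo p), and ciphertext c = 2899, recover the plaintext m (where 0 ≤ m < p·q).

810

d_p = d mod (p−1) = 2147 mod 72 = 59; d_q = d mod (q−1) = 15.
m₁ = c^(d_p) mod p: c ≡ 52 (mod 73), and 52^59 mod 73 = 7.
m₂ = c^(d_q) mod q: c ≡ 77 (mod 83), and 77^15 mod 83 = 63.
h = q_inv·(m₁ − m₂) mod p = 22·(7 − 63) mod 73 = 9.
m = m₂ + h·q = 63 + 9·83 = 810.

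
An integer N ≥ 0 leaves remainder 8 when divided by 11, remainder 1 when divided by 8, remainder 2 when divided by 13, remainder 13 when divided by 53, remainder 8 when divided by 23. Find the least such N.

282609

The moduli are pairwise coprime; M = 11·8·13·53·23 = 1394536.
M/11 = 126776; 126776 ≡ 1 (mod 11), inverse 1.
M/8 = 174317; 174317 ≡ 5 (mod 8); 5·5 ≡ 1, so inverse 5.
M/13 = 107272; 107272 ≡ 9 (mod 13); 9·3 ≡ 1, so inverse 3.
M/53 = 26312; 26312 ≡ 24 (mod 53); 24·42 ≡ 1, so inverse 42.
M/23 = 60632; 60632 ≡ 4 (mod 23); 4·6 ≡ 1, so inverse 6.
N ≡ 8·126776·1 + 1·174317·5 + 2·107272·3 + 13·26312·42 + 8·60632·6 = 19806113.
19806113 mod 1394536 = 282609.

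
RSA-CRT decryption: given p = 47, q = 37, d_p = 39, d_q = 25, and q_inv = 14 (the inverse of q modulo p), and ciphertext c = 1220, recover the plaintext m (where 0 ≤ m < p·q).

m₁ = c^(d_p) mod p: c ≡ 45 (mod 47), and 45^39 mod 47 = 29.
m₂ = c^(d_q) mod q: c ≡ 36 (mod 37), and 36^25 mod 37 = 36.
h = q_inv·(m₁ − m₂) mod p = 14·(29 − 36) mod 47 = 43.
m = m₂ + h·q = 36 + 43·37 = 1627.

1627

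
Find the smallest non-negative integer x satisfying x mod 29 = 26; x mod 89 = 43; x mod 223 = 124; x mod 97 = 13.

37236664

From x ≡ 26 (mod 29) write x = 26 + 29t. Substituting into x ≡ 43 (mod 89) gives 29t ≡ 17 (mod 89), and since 29⁻¹ ≡ 43 (mod 89), t ≡ 19. Hence x ≡ 26 + 29·19 = 577 (mod 2581).
From x ≡ 577 (mod 2581) write x = 577 + 2581t. Substituting into x ≡ 124 (mod 223) gives 2581t ≡ 216 (mod 223), and since 128⁻¹ ≡ 169 (mod 223), t ≡ 155. Hence x ≡ 577 + 2581·155 = 400632 (mod 575563).
From x ≡ 400632 (mod 575563) write x = 400632 + 575563t. Substituting into x ≡ 13 (mod 97) gives 575563t ≡ 88 (mod 97), and since 62⁻¹ ≡ 36 (mod 97), t ≡ 64. Hence x ≡ 400632 + 575563·64 = 37236664 (mod 55829611).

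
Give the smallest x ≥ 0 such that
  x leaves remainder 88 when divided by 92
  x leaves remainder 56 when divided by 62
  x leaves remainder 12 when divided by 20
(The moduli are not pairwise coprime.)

gcd(92, 62) = 2 and 2 | (56 − 88), so the pair is consistent; merging gives x ≡ 180 (mod 2852), where 2852 = lcm(92, 62).
gcd(2852, 20) = 4 and 4 | (12 − 180), so the pair is consistent; merging gives x ≡ 3032 (mod 14260), where 14260 = lcm(2852, 20).
The solution is unique modulo lcm(92, 62, 20) = 14260.

3032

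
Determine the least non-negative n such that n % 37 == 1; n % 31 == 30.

From n ≡ 1 (mod 37) write n = 1 + 37t. Substituting into n ≡ 30 (mod 31) gives 37t ≡ 29 (mod 31), and since 6⁻¹ ≡ 26 (mod 31), t ≡ 10. Hence n ≡ 1 + 37·10 = 371 (mod 1147).

371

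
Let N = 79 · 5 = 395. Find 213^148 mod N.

371

Mod 79: 213 ≡ 55; by Fermat, exponent reduces to 148 mod 78 = 70; 55^70 ≡ 55 (mod 79).
Mod 5: 213 ≡ 3; since 4 | 148, by Fermat 3^148 ≡ 1 (mod 5).
Combine by CRT: x ≡ 55 (mod 79), x ≡ 1 (mod 5) ⇒ x ≡ 371 (mod 395).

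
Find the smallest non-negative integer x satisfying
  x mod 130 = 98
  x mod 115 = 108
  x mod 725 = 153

151678

gcd(130, 115) = 5 and 5 | (108 − 98), so the pair is consistent; merging gives x ≡ 2178 (mod 2990), where 2990 = lcm(130, 115).
gcd(2990, 725) = 5 and 5 | (153 − 2178), so the pair is consistent; merging gives x ≡ 151678 (mod 433550), where 433550 = lcm(2990, 725).
The solution is unique modulo lcm(130, 115, 725) = 433550.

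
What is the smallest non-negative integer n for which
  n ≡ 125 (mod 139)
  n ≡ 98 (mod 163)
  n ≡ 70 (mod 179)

3231736

From n ≡ 125 (mod 139) write n = 125 + 139t. Substituting into n ≡ 98 (mod 163) gives 139t ≡ 136 (mod 163), and since 139⁻¹ ≡ 129 (mod 163), t ≡ 103. Hence n ≡ 125 + 139·103 = 14442 (mod 22657).
From n ≡ 14442 (mod 22657) write n = 14442 + 22657t. Substituting into n ≡ 70 (mod 179) gives 22657t ≡ 127 (mod 179), and since 103⁻¹ ≡ 73 (mod 179), t ≡ 142. Hence n ≡ 14442 + 22657·142 = 3231736 (mod 4055603).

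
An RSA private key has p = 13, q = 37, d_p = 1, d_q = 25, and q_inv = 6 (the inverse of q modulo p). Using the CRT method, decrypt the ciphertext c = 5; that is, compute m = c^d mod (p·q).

278

m₁ = c^(d_p) mod p: c ≡ 5 (mod 13), and 5^1 mod 13 = 5.
m₂ = c^(d_q) mod q: c ≡ 5 (mod 37), and 5^25 mod 37 = 19.
h = q_inv·(m₁ − m₂) mod p = 6·(5 − 19) mod 13 = 7.
m = m₂ + h·q = 19 + 7·37 = 278.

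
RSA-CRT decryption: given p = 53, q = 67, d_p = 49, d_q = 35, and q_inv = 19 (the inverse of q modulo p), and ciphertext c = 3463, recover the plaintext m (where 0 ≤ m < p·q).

m₁ = c^(d_p) mod p: c ≡ 18 (mod 53), and 18^49 mod 53 = 27.
m₂ = c^(d_q) mod q: c ≡ 46 (mod 67), and 46^35 mod 67 = 28.
h = q_inv·(m₁ − m₂) mod p = 19·(27 − 28) mod 53 = 34.
m = m₂ + h·q = 28 + 34·67 = 2306.

2306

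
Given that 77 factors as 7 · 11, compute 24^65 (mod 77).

54

Mod 7: 24 ≡ 3; by Fermat, exponent reduces to 65 mod 6 = 5; 3^5 ≡ 5 (mod 7).
Mod 11: 24 ≡ 2; by Fermat, exponent reduces to 65 mod 10 = 5; 2^5 ≡ 10 (mod 11).
Combine by CRT: x ≡ 5 (mod 7), x ≡ 10 (mod 11) ⇒ x ≡ 54 (mod 77).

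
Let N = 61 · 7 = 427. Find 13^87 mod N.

62

Mod 61: 13 ≡ 13; by Fermat, exponent reduces to 87 mod 60 = 27; 13^27 ≡ 1 (mod 61).
Mod 7: 13 ≡ 6; by Fermat, exponent reduces to 87 mod 6 = 3; 6^3 ≡ 6 (mod 7).
Combine by CRT: x ≡ 1 (mod 61), x ≡ 6 (mod 7) ⇒ x ≡ 62 (mod 427).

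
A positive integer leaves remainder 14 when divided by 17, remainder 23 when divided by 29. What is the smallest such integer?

Combine the congruences pairwise.
From a ≡ 14 (mod 17) write a = 14 + 17t. Substituting into a ≡ 23 (mod 29) gives 17t ≡ 9 (mod 29), and since 17⁻¹ ≡ 12 (mod 29), t ≡ 21. Hence a ≡ 14 + 17·21 = 371 (mod 493).

371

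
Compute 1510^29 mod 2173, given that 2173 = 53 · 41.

1981

Mod 53: 1510 ≡ 26; 26^29 ≡ 20 (mod 53).
Mod 41: 1510 ≡ 34; 34^29 ≡ 13 (mod 41).
Combine by CRT: x ≡ 20 (mod 53), x ≡ 13 (mod 41) ⇒ x ≡ 1981 (mod 2173).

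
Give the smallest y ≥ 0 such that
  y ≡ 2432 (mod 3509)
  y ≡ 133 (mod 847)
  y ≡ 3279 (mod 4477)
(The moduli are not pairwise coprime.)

697214

gcd(3509, 847) = 121 and 121 | (133 − 2432), so the pair is consistent; merging gives y ≡ 9450 (mod 24563), where 24563 = lcm(3509, 847).
gcd(24563, 4477) = 121 and 121 | (3279 − 9450), so the pair is consistent; merging gives y ≡ 697214 (mod 908831), where 908831 = lcm(24563, 4477).
The solution is unique modulo lcm(3509, 847, 4477) = 908831.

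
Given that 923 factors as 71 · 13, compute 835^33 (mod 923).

625

Mod 71: 835 ≡ 54; 54^33 ≡ 57 (mod 71).
Mod 13: 835 ≡ 3; by Fermat, exponent reduces to 33 mod 12 = 9; 3^9 ≡ 1 (mod 13).
Combine by CRT: x ≡ 57 (mod 71), x ≡ 1 (mod 13) ⇒ x ≡ 625 (mod 923).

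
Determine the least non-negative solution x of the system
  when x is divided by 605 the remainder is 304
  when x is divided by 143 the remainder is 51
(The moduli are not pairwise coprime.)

909

Combine the congruences pairwise.
gcd(605, 143) = 11 and 11 | (51 − 304), so the pair is consistent; merging gives x ≡ 909 (mod 7865), where 7865 = lcm(605, 143).
The solution is unique modulo lcm(605, 143) = 7865.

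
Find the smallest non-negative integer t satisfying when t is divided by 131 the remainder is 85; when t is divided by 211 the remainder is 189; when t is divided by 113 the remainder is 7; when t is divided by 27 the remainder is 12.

72455268

The moduli are pairwise coprime; N = 131·211·113·27 = 84332691.
N/131 = 643761; 643761 ≡ 27 (mod 131); 27·34 ≡ 1, so inverse 34.
N/211 = 399681; 399681 ≡ 47 (mod 211); 47·9 ≡ 1, so inverse 9.
N/113 = 746307; 746307 ≡ 55 (mod 113); 55·37 ≡ 1, so inverse 37.
N/27 = 3123433; 3123433 ≡ 19 (mod 27); 19·10 ≡ 1, so inverse 10.
t ≡ 85·643761·34 + 189·399681·9 + 7·746307·37 + 12·3123433·10 = 3108432144.
3108432144 mod 84332691 = 72455268.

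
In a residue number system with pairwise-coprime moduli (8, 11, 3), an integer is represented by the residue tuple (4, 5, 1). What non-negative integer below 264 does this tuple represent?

From x ≡ 4 (mod 8) write x = 4 + 8t. Substituting into x ≡ 5 (mod 11) gives 8t ≡ 1 (mod 11), and since 8⁻¹ ≡ 7 (mod 11), t ≡ 7. Hence x ≡ 4 + 8·7 = 60 (mod 88).
From x ≡ 60 (mod 88) write x = 60 + 88t. Substituting into x ≡ 1 (mod 3) gives 88t ≡ 1 (mod 3), and since 1⁻¹ ≡ 1 (mod 3), t ≡ 1. Hence x ≡ 60 + 88·1 = 148 (mod 264).

148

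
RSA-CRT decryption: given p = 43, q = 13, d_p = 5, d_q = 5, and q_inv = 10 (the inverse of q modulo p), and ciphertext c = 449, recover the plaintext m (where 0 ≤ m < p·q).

245

m₁ = c^(d_p) mod p: c ≡ 19 (mod 43), and 19^5 mod 43 = 30.
m₂ = c^(d_q) mod q: c ≡ 7 (mod 13), and 7^5 mod 13 = 11.
h = q_inv·(m₁ − m₂) mod p = 10·(30 − 11) mod 43 = 18.
m = m₂ + h·q = 11 + 18·13 = 245.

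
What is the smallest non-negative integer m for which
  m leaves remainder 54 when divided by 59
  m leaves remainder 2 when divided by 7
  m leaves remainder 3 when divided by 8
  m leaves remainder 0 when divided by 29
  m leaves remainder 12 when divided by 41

The moduli are pairwise coprime; N = 59·7·8·29·41 = 3928456.
N/59 = 66584; 66584 ≡ 32 (mod 59); 32·24 ≡ 1, so inverse 24.
N/7 = 561208; 561208 ≡ 4 (mod 7); 4·2 ≡ 1, so inverse 2.
N/8 = 491057; 491057 ≡ 1 (mod 8), inverse 1.
N/29 = 135464; 135464 ≡ 5 (mod 29); 5·6 ≡ 1, so inverse 6.
N/41 = 95816; 95816 ≡ 40 (mod 41); 40·40 ≡ 1, so inverse 40.
m ≡ 54·66584·24 + 2·561208·2 + 3·491057·1 + 0·135464·6 + 12·95816·40 = 136002547.
136002547 mod 3928456 = 2435043.

2435043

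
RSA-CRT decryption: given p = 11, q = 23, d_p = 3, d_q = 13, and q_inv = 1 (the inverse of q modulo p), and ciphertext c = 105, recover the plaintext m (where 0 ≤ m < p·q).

238

m₁ = c^(d_p) mod p: c ≡ 6 (mod 11), and 6^3 mod 11 = 7.
m₂ = c^(d_q) mod q: c ≡ 13 (mod 23), and 13^13 mod 23 = 8.
h = q_inv·(m₁ − m₂) mod p = 1·(7 − 8) mod 11 = 10.
m = m₂ + h·q = 8 + 10·23 = 238.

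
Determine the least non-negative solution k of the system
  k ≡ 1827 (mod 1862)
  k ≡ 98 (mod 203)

50239

gcd(1862, 203) = 7 and 7 | (98 − 1827), so the pair is consistent; merging gives k ≡ 50239 (mod 53998), where 53998 = lcm(1862, 203).
The solution is unique modulo lcm(1862, 203) = 53998.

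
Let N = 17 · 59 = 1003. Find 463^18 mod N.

594

Mod 17: 463 ≡ 4; by Fermat, exponent reduces to 18 mod 16 = 2; 4^2 ≡ 16 (mod 17).
Mod 59: 463 ≡ 50; 50^18 ≡ 4 (mod 59).
Combine by CRT: x ≡ 16 (mod 17), x ≡ 4 (mod 59) ⇒ x ≡ 594 (mod 1003).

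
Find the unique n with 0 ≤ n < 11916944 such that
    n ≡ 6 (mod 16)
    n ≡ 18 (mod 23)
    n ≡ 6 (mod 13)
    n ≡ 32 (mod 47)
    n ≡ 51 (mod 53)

11752006

The moduli are pairwise coprime; M = 16·23·13·47·53 = 11916944.
M/16 = 744809; 744809 ≡ 9 (mod 16); 9·9 ≡ 1, so inverse 9.
M/23 = 518128; 518128 ≡ 7 (mod 23); 7·10 ≡ 1, so inverse 10.
M/13 = 916688; 916688 ≡ 6 (mod 13); 6·11 ≡ 1, so inverse 11.
M/47 = 253552; 253552 ≡ 34 (mod 47); 34·18 ≡ 1, so inverse 18.
M/53 = 224848; 224848 ≡ 22 (mod 53); 22·41 ≡ 1, so inverse 41.
n ≡ 6·744809·9 + 18·518128·10 + 6·916688·11 + 32·253552·18 + 51·224848·41 = 810187254.
810187254 mod 11916944 = 11752006.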